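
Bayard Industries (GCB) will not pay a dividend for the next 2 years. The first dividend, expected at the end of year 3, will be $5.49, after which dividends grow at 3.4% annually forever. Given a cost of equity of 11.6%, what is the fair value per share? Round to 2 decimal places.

Deferred-dividend DDM. At t=2 the remaining stream is a growing perpetuity with first payment D_3 = 5.49.
V_2 = D_3/(r−g) = 5.49/(0.116−0.034) = 66.9512
P₀ = V_2/(1+r)^2 = 66.9512/(1+0.116)^2 = 53.7564

$53.76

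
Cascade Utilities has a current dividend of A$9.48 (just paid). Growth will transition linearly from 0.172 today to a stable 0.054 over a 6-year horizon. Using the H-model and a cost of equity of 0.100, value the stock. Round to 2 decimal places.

A$290.17

H-model: P₀ = D₀[(1+g_L) + H(g_S−g_L)]/(r−g_L), with H = 6/2 = 3.
P₀ = 9.48 × [(1+0.054) + 3×(0.172−0.054)] / (0.1−0.054)
   = 9.48 × 1.4080 / 0.046 = 290.1704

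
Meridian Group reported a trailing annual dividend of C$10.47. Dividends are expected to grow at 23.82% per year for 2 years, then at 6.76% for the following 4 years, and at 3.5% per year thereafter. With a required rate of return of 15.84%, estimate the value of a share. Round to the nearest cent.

C$134.72

Three-stage DDM. Project D₁…D_6; terminal Gordon value at t=6 with g = 0.035; discount at r = 0.1584.
D_1 = 12.9640
D_2 = 16.0520
D_3 = 17.1371
D_4 = 18.2955
D_5 = 19.5323
D_6 = 20.8527
TV_6 = 21.5826/(0.1584−0.035) = 174.8992
P₀ = Σ Dₜ/(1+r)ᵗ + TV_6/(1+r)^6 = 134.7154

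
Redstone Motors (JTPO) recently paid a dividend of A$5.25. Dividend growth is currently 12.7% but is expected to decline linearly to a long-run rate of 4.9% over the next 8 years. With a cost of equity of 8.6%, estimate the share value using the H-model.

H-model: P₀ = D₀[(1+g_L) + H(g_S−g_L)]/(r−g_L), with H = 8/2 = 4.
P₀ = 5.25 × [(1+0.049) + 4×(0.127−0.049)] / (0.086−0.049)
   = 5.25 × 1.3610 / 0.037 = 193.1149

A$193.11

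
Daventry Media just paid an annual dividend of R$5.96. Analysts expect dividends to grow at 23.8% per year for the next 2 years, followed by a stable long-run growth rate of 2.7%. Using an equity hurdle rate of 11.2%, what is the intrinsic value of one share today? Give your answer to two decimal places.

R$103.28

Two-stage DDM. Project D₁…D_2 at 0.238, terminal growth 0.027, discount at r = 0.112.
D_1 = 7.3785
D_2 = 9.1346
Terminal value at t=2: TV = D_3/(r−g) = 9.3812/(0.112−0.027) = 110.3670
P₀ = 7.3785/(1+0.112)^1 + 9.1346/(1+0.112)^2 + 110.3670/(1+0.112)^2 = 103.2769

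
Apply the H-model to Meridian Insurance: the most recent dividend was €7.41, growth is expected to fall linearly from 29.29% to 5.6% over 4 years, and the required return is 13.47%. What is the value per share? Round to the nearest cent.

€144.04

H-model: P₀ = D₀[(1+g_L) + H(g_S−g_L)]/(r−g_L), with H = 4/2 = 2.
P₀ = 7.41 × [(1+0.056) + 2×(0.2929−0.056)] / (0.1347−0.056)
   = 7.41 × 1.5298 / 0.0787 = 144.0383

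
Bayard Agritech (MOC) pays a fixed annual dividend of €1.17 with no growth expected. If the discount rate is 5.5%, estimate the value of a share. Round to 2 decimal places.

Zero-growth DDM (perpetuity): P₀ = D/r = 1.17 / 0.055 = 21.2727

€21.27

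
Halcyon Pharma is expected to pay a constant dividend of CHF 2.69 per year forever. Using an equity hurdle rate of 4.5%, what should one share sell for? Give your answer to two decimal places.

CHF 59.78

Zero-growth DDM (perpetuity): P₀ = D/r = 2.69 / 0.045 = 59.7778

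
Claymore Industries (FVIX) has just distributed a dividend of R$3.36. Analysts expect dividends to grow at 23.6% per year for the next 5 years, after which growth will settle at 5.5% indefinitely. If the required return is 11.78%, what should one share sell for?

R$116.25

Two-stage DDM. Project D₁…D_5 at 0.236, terminal growth 0.055, discount at r = 0.1178.
D_1 = 4.1530
D_2 = 5.1331
D_3 = 6.3445
D_4 = 7.8418
D_5 = 9.6924
Terminal value at t=5: TV = D_6/(r−g) = 10.2255/(0.1178−0.055) = 162.8263
P₀ = 4.1530/(1+0.1178)^1 + 5.1331/(1+0.1178)^2 + 6.3445/(1+0.1178)^3 + 7.8418/(1+0.1178)^4 + 9.6924/(1+0.1178)^5 + 162.8263/(1+0.1178)^5 = 116.2478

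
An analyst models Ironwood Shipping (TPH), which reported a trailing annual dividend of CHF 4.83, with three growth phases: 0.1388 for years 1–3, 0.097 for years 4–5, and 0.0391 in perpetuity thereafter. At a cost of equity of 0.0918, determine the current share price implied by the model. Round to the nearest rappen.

Three-stage DDM. Project D₁…D_5; terminal Gordon value at t=5 with g = 0.0391; discount at r = 0.0918.
D_1 = 5.5004
D_2 = 6.2639
D_3 = 7.1333
D_4 = 7.8252
D_5 = 8.5843
TV_5 = 8.9199/(0.0918−0.0391) = 169.2581
P₀ = Σ Dₜ/(1+r)ᵗ + TV_5/(1+r)^5 = 135.9165

CHF 135.92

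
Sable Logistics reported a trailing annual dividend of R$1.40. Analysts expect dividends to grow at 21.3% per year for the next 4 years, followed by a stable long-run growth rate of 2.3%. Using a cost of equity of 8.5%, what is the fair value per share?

Two-stage DDM. Project D₁…D_4 at 0.213, terminal growth 0.023, discount at r = 0.085.
D_1 = 1.6982
D_2 = 2.0599
D_3 = 2.4987
D_4 = 3.0309
Terminal value at t=4: TV = D_5/(r−g) = 3.1006/(0.085−0.023) = 50.0098
P₀ = 1.6982/(1+0.085)^1 + 2.0599/(1+0.085)^2 + 2.4987/(1+0.085)^3 + 3.0309/(1+0.085)^4 + 50.0098/(1+0.085)^4 = 43.5440

R$43.54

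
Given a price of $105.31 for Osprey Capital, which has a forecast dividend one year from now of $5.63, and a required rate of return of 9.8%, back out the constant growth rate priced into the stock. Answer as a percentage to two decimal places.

From P₀ = D₁/(r − g), the implied growth is g = r − D₁/P₀.
g = 0.098 − 5.63/105.31 = 0.098 − 0.05346 = 0.04454

4.45%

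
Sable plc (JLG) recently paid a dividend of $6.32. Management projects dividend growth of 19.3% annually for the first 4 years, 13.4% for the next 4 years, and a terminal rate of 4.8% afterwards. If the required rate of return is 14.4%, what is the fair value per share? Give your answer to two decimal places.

$136.13

Three-stage DDM. Project D₁…D_8; terminal Gordon value at t=8 with g = 0.048; discount at r = 0.144.
D_1 = 7.5398
D_2 = 8.9949
D_3 = 10.7310
D_4 = 12.8020
D_5 = 14.5175
D_6 = 16.4628
D_7 = 18.6689
D_8 = 21.1705
TV_8 = 22.1867/(0.144−0.048) = 231.1113
P₀ = Σ Dₜ/(1+r)ᵗ + TV_8/(1+r)^8 = 136.1347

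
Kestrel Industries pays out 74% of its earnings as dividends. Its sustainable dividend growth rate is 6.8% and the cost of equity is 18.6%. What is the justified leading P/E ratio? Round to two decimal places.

Justified leading P/E = b/(r−g) = 0.74/(0.186−0.068) = 6.2712

6.27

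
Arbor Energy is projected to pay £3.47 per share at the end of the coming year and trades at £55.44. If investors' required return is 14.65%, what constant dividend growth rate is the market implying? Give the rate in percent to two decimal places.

From P₀ = D₁/(r − g), the implied growth is g = r − D₁/P₀.
g = 0.1465 − 3.47/55.44 = 0.1465 − 0.06259 = 0.08391

8.39%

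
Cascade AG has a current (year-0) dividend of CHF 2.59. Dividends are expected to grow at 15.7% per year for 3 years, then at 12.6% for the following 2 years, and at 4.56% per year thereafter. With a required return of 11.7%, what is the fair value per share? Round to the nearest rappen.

Three-stage DDM. Project D₁…D_5; terminal Gordon value at t=5 with g = 0.0456; discount at r = 0.117.
D_1 = 2.9966
D_2 = 3.4671
D_3 = 4.0114
D_4 = 4.5169
D_5 = 5.0860
TV_5 = 5.3179/(0.117−0.0456) = 74.4807
P₀ = Σ Dₜ/(1+r)ᵗ + TV_5/(1+r)^5 = 56.9993

CHF 57.00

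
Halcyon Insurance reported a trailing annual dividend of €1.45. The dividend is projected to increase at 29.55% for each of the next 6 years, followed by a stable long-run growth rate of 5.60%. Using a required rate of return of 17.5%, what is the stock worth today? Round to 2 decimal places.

€35.53

Two-stage DDM. Project D₁…D_6 at 0.2955, terminal growth 0.056, discount at r = 0.175.
D_1 = 1.8785
D_2 = 2.4336
D_3 = 3.1527
D_4 = 4.0843
D_5 = 5.2912
D_6 = 6.8548
Terminal value at t=6: TV = D_7/(r−g) = 7.2386/(0.175−0.056) = 60.8288
P₀ = 1.8785/(1+0.175)^1 + 2.4336/(1+0.175)^2 + 3.1527/(1+0.175)^3 + 4.0843/(1+0.175)^4 + 5.2912/(1+0.175)^5 + 6.8548/(1+0.175)^6 + 60.8288/(1+0.175)^6 = 35.5291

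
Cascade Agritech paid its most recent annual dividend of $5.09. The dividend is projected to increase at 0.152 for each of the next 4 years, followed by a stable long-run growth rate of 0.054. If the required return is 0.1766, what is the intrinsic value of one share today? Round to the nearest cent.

$59.53

Two-stage DDM. Project D₁…D_4 at 0.152, terminal growth 0.054, discount at r = 0.1766.
D_1 = 5.8637
D_2 = 6.7550
D_3 = 7.7817
D_4 = 8.9645
Terminal value at t=4: TV = D_5/(r−g) = 9.4486/(0.1766−0.054) = 77.0687
P₀ = 5.8637/(1+0.1766)^1 + 6.7550/(1+0.1766)^2 + 7.7817/(1+0.1766)^3 + 8.9645/(1+0.1766)^4 + 77.0687/(1+0.1766)^4 = 59.5304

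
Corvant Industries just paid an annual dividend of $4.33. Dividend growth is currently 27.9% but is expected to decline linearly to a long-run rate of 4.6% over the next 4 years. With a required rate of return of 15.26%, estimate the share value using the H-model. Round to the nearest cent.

H-model: P₀ = D₀[(1+g_L) + H(g_S−g_L)]/(r−g_L), with H = 4/2 = 2.
P₀ = 4.33 × [(1+0.046) + 2×(0.279−0.046)] / (0.1526−0.046)
   = 4.33 × 1.5120 / 0.1066 = 61.4161

$61.42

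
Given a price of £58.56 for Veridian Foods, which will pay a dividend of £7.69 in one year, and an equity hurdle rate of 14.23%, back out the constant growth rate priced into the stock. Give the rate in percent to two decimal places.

1.10%

From P₀ = D₁/(r − g), the implied growth is g = r − D₁/P₀.
g = 0.1423 − 7.69/58.56 = 0.1423 − 0.13132 = 0.01098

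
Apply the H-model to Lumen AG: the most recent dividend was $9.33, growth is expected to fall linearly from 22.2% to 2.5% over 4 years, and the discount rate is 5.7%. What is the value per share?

$413.73

H-model: P₀ = D₀[(1+g_L) + H(g_S−g_L)]/(r−g_L), with H = 4/2 = 2.
P₀ = 9.33 × [(1+0.025) + 2×(0.222−0.025)] / (0.057−0.025)
   = 9.33 × 1.4190 / 0.032 = 413.7272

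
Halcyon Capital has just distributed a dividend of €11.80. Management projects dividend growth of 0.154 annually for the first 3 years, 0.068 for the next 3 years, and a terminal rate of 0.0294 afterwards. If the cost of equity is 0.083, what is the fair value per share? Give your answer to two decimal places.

Three-stage DDM. Project D₁…D_6; terminal Gordon value at t=6 with g = 0.0294; discount at r = 0.083.
D_1 = 13.6172
D_2 = 15.7142
D_3 = 18.1342
D_4 = 19.3674
D_5 = 20.6844
D_6 = 22.0909
TV_6 = 22.7404/(0.083−0.0294) = 424.2605
P₀ = Σ Dₜ/(1+r)ᵗ + TV_6/(1+r)^6 = 344.8441

€344.84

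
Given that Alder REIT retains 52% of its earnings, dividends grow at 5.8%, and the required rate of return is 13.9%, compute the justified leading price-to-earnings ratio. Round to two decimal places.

5.93

Payout ratio b = 1 − 0.52 = 0.48.
Justified leading P/E = b/(r−g) = 0.48/(0.139−0.058) = 5.9259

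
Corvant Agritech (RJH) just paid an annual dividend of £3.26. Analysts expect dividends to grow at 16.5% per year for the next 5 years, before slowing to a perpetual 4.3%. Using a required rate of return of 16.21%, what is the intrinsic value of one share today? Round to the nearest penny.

Two-stage DDM. Project D₁…D_5 at 0.165, terminal growth 0.043, discount at r = 0.1621.
D_1 = 3.7979
D_2 = 4.4246
D_3 = 5.1546
D_4 = 6.0051
D_5 = 6.9960
Terminal value at t=5: TV = D_6/(r−g) = 7.2968/(0.1621−0.043) = 61.2660
P₀ = 3.7979/(1+0.1621)^1 + 4.4246/(1+0.1621)^2 + 5.1546/(1+0.1621)^3 + 6.0051/(1+0.1621)^4 + 6.9960/(1+0.1621)^5 + 61.2660/(1+0.1621)^5 = 45.3294

£45.33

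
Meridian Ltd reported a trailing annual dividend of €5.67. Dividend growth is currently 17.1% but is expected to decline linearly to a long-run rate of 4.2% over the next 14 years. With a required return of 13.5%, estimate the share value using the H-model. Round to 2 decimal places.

€118.58

H-model: P₀ = D₀[(1+g_L) + H(g_S−g_L)]/(r−g_L), with H = 14/2 = 7.
P₀ = 5.67 × [(1+0.042) + 7×(0.171−0.042)] / (0.135−0.042)
   = 5.67 × 1.9450 / 0.093 = 118.5823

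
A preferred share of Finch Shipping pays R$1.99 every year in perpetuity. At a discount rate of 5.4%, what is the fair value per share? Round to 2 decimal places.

R$36.85

Zero-growth DDM (perpetuity): P₀ = D/r = 1.99 / 0.054 = 36.8519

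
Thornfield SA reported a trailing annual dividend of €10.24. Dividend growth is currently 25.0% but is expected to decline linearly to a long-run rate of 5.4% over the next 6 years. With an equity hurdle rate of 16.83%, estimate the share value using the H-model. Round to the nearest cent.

H-model: P₀ = D₀[(1+g_L) + H(g_S−g_L)]/(r−g_L), with H = 6/2 = 3.
P₀ = 10.24 × [(1+0.054) + 3×(0.25−0.054)] / (0.1683−0.054)
   = 10.24 × 1.6420 / 0.1143 = 147.1048

€147.10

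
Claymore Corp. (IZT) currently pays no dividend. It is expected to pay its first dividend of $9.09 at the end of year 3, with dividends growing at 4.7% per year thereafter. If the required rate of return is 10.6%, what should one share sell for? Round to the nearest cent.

$125.95

Deferred-dividend DDM. At t=2 the remaining stream is a growing perpetuity with first payment D_3 = 9.09.
V_2 = D_3/(r−g) = 9.09/(0.106−0.047) = 154.0678
P₀ = V_2/(1+r)^2 = 154.0678/(1+0.106)^2 = 125.9510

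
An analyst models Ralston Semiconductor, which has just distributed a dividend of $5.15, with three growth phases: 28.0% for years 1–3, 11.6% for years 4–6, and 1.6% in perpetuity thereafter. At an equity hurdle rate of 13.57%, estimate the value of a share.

Three-stage DDM. Project D₁…D_6; terminal Gordon value at t=6 with g = 0.016; discount at r = 0.1357.
D_1 = 6.5920
D_2 = 8.4378
D_3 = 10.8003
D_4 = 12.0532
D_5 = 13.4513
D_6 = 15.0117
TV_6 = 15.2519/(0.1357−0.016) = 127.4176
P₀ = Σ Dₜ/(1+r)ᵗ + TV_6/(1+r)^6 = 100.4608

$100.46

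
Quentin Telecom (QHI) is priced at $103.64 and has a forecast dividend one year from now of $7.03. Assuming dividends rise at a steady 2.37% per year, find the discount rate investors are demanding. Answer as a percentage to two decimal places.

Rearranging the constant-growth DDM: r = D₁/P₀ + g.
r = 7.0300 / 103.64 + 0.0237 = 0.06783 + 0.0237 = 0.09153

9.15%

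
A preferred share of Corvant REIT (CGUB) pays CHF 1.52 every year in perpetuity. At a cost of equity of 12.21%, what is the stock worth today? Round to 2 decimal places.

CHF 12.45

Zero-growth DDM (perpetuity): P₀ = D/r = 1.52 / 0.1221 = 12.4488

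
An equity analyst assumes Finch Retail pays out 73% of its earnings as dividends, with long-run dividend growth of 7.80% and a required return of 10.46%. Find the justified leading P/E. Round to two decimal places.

27.44

Justified leading P/E = b/(r−g) = 0.73/(0.1046−0.078) = 27.4436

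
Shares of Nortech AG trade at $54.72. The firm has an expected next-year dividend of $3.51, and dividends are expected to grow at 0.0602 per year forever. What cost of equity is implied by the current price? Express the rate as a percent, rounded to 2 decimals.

Rearranging the constant-growth DDM: r = D₁/P₀ + g.
r = 3.5100 / 54.72 + 0.0602 = 0.06414 + 0.0602 = 0.12434

12.43%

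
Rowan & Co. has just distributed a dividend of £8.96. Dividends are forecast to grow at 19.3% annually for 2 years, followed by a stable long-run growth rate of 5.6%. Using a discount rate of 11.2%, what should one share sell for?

Two-stage DDM. Project D₁…D_2 at 0.193, terminal growth 0.056, discount at r = 0.112.
D_1 = 10.6893
D_2 = 12.7523
Terminal value at t=2: TV = D_3/(r−g) = 13.4664/(0.112−0.056) = 240.4722
P₀ = 10.6893/(1+0.112)^1 + 12.7523/(1+0.112)^2 + 240.4722/(1+0.112)^2 = 214.3967

£214.40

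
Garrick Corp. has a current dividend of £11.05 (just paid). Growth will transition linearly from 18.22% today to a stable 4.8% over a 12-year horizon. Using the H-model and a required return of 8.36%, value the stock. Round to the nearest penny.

£575.22

H-model: P₀ = D₀[(1+g_L) + H(g_S−g_L)]/(r−g_L), with H = 12/2 = 6.
P₀ = 11.05 × [(1+0.048) + 6×(0.1822−0.048)] / (0.0836−0.048)
   = 11.05 × 1.8532 / 0.0356 = 575.2208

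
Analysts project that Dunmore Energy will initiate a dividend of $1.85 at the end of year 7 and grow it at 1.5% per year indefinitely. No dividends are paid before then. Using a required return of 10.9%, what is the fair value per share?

$10.58

Deferred-dividend DDM. At t=6 the remaining stream is a growing perpetuity with first payment D_7 = 1.85.
V_6 = D_7/(r−g) = 1.85/(0.109−0.015) = 19.6809
P₀ = V_6/(1+r)^6 = 19.6809/(1+0.109)^6 = 10.5792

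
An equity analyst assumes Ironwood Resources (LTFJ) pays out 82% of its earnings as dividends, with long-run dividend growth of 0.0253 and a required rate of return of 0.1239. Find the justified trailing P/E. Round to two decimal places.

Justified trailing P/E = b(1+g)/(r−g) = 0.82×(1+0.0253)/(0.1239−0.0253) = 8.5268

8.53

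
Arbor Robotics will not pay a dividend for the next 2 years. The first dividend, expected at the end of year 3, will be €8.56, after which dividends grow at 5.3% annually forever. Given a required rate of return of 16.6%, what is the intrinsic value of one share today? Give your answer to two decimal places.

€55.72

Deferred-dividend DDM. At t=2 the remaining stream is a growing perpetuity with first payment D_3 = 8.56.
V_2 = D_3/(r−g) = 8.56/(0.166−0.053) = 75.7522
P₀ = V_2/(1+r)^2 = 75.7522/(1+0.166)^2 = 55.7183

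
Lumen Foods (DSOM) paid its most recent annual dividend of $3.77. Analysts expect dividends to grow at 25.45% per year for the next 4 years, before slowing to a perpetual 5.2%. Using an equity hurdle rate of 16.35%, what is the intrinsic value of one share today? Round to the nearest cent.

Two-stage DDM. Project D₁…D_4 at 0.2545, terminal growth 0.052, discount at r = 0.1635.
D_1 = 4.7295
D_2 = 5.9331
D_3 = 7.4431
D_4 = 9.3374
Terminal value at t=4: TV = D_5/(r−g) = 9.8229/(0.1635−0.052) = 88.0978
P₀ = 4.7295/(1+0.1635)^1 + 5.9331/(1+0.1635)^2 + 7.4431/(1+0.1635)^3 + 9.3374/(1+0.1635)^4 + 88.0978/(1+0.1635)^4 = 66.3412

$66.34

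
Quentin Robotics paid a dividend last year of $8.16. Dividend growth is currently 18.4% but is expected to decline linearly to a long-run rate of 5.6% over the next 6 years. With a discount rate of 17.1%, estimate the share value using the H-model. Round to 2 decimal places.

H-model: P₀ = D₀[(1+g_L) + H(g_S−g_L)]/(r−g_L), with H = 6/2 = 3.
P₀ = 8.16 × [(1+0.056) + 3×(0.184−0.056)] / (0.171−0.056)
   = 8.16 × 1.4400 / 0.115 = 102.1774

$102.18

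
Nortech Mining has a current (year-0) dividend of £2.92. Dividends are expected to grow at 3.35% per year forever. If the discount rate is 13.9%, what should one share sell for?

£28.60

Gordon growth model: P₀ = D₁/(r − g). D₁ = 2.92 × (1 + 0.0335) = 3.0178.
P₀ = 3.0178 / (0.139 − 0.0335) = 3.0178 / 0.1055 = 28.6049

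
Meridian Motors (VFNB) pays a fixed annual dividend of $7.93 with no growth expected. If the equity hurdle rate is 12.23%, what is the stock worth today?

Zero-growth DDM (perpetuity): P₀ = D/r = 7.93 / 0.1223 = 64.8406

$64.84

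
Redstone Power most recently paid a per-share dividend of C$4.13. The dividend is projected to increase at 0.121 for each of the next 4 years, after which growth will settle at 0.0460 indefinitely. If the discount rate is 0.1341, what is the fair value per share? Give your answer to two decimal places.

Two-stage DDM. Project D₁…D_4 at 0.121, terminal growth 0.046, discount at r = 0.1341.
D_1 = 4.6297
D_2 = 5.1899
D_3 = 5.8179
D_4 = 6.5219
Terminal value at t=4: TV = D_5/(r−g) = 6.8219/(0.1341−0.046) = 77.4334
P₀ = 4.6297/(1+0.1341)^1 + 5.1899/(1+0.1341)^2 + 5.8179/(1+0.1341)^3 + 6.5219/(1+0.1341)^4 + 77.4334/(1+0.1341)^4 = 62.8567

C$62.86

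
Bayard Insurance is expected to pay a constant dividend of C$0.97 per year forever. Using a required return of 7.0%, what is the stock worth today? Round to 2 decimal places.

C$13.86

Zero-growth DDM (perpetuity): P₀ = D/r = 0.97 / 0.07 = 13.8571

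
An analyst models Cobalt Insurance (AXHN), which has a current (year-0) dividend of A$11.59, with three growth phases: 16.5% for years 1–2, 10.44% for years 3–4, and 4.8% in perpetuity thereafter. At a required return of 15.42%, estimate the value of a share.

A$152.30

Three-stage DDM. Project D₁…D_4; terminal Gordon value at t=4 with g = 0.048; discount at r = 0.1542.
D_1 = 13.5023
D_2 = 15.7302
D_3 = 17.3725
D_4 = 19.1862
TV_4 = 20.1071/(0.1542−0.048) = 189.3324
P₀ = Σ Dₜ/(1+r)ᵗ + TV_4/(1+r)^4 = 152.3001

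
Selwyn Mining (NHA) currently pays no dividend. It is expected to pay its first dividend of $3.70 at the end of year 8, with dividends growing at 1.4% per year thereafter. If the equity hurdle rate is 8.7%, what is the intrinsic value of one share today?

Deferred-dividend DDM. At t=7 the remaining stream is a growing perpetuity with first payment D_8 = 3.70.
V_7 = D_8/(r−g) = 3.70/(0.087−0.014) = 50.6849
P₀ = V_7/(1+r)^7 = 50.6849/(1+0.087)^7 = 28.2665

$28.27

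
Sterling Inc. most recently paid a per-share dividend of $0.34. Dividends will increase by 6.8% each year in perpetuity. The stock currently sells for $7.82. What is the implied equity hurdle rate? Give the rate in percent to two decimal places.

11.44%

Rearranging the constant-growth DDM: r = D₁/P₀ + g.
D₁ = 0.34 × (1 + 0.068) = 0.3631.
r = 0.3631 / 7.82 + 0.068 = 0.04643 + 0.068 = 0.11443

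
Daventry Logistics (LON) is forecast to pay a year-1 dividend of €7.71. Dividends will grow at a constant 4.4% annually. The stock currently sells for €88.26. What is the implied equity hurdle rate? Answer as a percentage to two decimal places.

13.14%

Rearranging the constant-growth DDM: r = D₁/P₀ + g.
r = 7.7100 / 88.26 + 0.044 = 0.08736 + 0.044 = 0.13136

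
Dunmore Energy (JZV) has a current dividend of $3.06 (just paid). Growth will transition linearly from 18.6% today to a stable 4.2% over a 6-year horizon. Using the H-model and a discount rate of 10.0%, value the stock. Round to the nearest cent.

H-model: P₀ = D₀[(1+g_L) + H(g_S−g_L)]/(r−g_L), with H = 6/2 = 3.
P₀ = 3.06 × [(1+0.042) + 3×(0.186−0.042)] / (0.1−0.042)
   = 3.06 × 1.4740 / 0.058 = 77.7662

$77.77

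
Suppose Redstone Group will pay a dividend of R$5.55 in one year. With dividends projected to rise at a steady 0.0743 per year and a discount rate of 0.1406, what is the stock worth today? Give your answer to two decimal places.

Gordon growth model: P₀ = D₁/(r − g), with D₁ = 5.55 given directly.
P₀ = 5.5500 / (0.1406 − 0.0743) = 5.5500 / 0.0663 = 83.7104

R$83.71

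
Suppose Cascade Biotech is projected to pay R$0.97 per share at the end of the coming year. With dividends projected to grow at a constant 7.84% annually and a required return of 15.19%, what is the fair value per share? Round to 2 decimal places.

R$13.20

Gordon growth model: P₀ = D₁/(r − g), with D₁ = 0.97 given directly.
P₀ = 0.9700 / (0.1519 − 0.0784) = 0.9700 / 0.0735 = 13.1973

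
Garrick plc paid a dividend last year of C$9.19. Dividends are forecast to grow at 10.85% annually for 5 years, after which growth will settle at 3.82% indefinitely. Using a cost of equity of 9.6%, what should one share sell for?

Two-stage DDM. Project D₁…D_5 at 0.1085, terminal growth 0.0382, discount at r = 0.096.
D_1 = 10.1871
D_2 = 11.2924
D_3 = 12.5176
D_4 = 13.8758
D_5 = 15.3813
Terminal value at t=5: TV = D_6/(r−g) = 15.9689/(0.096−0.0382) = 276.2786
P₀ = 10.1871/(1+0.096)^1 + 11.2924/(1+0.096)^2 + 12.5176/(1+0.096)^3 + 13.8758/(1+0.096)^4 + 15.3813/(1+0.096)^5 + 276.2786/(1+0.096)^5 = 222.2469

C$222.25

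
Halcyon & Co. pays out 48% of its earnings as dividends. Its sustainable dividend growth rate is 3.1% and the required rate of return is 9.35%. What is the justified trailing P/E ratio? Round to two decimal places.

7.92

Justified trailing P/E = b(1+g)/(r−g) = 0.48×(1+0.031)/(0.0935−0.031) = 7.9181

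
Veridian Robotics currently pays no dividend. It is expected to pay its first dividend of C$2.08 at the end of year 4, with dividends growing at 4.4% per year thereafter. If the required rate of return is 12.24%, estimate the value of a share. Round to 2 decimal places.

Deferred-dividend DDM. At t=3 the remaining stream is a growing perpetuity with first payment D_4 = 2.08.
V_3 = D_4/(r−g) = 2.08/(0.1224−0.044) = 26.5306
P₀ = V_3/(1+r)^3 = 26.5306/(1+0.1224)^3 = 18.7631

C$18.76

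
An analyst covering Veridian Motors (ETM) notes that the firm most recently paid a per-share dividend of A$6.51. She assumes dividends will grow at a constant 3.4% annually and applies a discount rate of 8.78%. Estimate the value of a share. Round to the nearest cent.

A$125.12

Gordon growth model: P₀ = D₁/(r − g). D₁ = 6.51 × (1 + 0.034) = 6.7313.
P₀ = 6.7313 / (0.0878 − 0.034) = 6.7313 / 0.0538 = 125.1178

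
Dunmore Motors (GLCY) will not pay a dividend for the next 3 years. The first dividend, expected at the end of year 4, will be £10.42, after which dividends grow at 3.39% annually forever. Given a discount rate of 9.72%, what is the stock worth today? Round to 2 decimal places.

Deferred-dividend DDM. At t=3 the remaining stream is a growing perpetuity with first payment D_4 = 10.42.
V_3 = D_4/(r−g) = 10.42/(0.0972−0.0339) = 164.6130
P₀ = V_3/(1+r)^3 = 164.6130/(1+0.0972)^3 = 124.6254

£124.63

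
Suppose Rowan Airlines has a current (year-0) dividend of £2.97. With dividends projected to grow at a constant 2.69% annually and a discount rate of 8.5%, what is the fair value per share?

Gordon growth model: P₀ = D₁/(r − g). D₁ = 2.97 × (1 + 0.0269) = 3.0499.
P₀ = 3.0499 / (0.085 − 0.0269) = 3.0499 / 0.0581 = 52.4939

£52.49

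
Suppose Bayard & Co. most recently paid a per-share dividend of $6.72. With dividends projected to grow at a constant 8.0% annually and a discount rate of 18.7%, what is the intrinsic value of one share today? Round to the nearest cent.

$67.83

Gordon growth model: P₀ = D₁/(r − g). D₁ = 6.72 × (1 + 0.08) = 7.2576.
P₀ = 7.2576 / (0.187 − 0.08) = 7.2576 / 0.107 = 67.8280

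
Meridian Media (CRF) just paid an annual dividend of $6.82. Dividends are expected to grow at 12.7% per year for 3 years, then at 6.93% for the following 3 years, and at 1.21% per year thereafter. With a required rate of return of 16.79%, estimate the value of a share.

$65.07

Three-stage DDM. Project D₁…D_6; terminal Gordon value at t=6 with g = 0.0121; discount at r = 0.1679.
D_1 = 7.6861
D_2 = 8.6623
D_3 = 9.7624
D_4 = 10.4389
D_5 = 11.1623
D_6 = 11.9359
TV_6 = 12.0803/(0.1679−0.0121) = 77.5373
P₀ = Σ Dₜ/(1+r)ᵗ + TV_6/(1+r)^6 = 65.0664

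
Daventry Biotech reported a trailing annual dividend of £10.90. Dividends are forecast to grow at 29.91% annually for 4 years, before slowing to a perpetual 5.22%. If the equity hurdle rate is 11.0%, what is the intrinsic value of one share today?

Two-stage DDM. Project D₁…D_4 at 0.2991, terminal growth 0.0522, discount at r = 0.11.
D_1 = 14.1602
D_2 = 18.3955
D_3 = 23.8976
D_4 = 31.0454
Terminal value at t=4: TV = D_5/(r−g) = 32.6659/(0.11−0.0522) = 565.1546
P₀ = 14.1602/(1+0.11)^1 + 18.3955/(1+0.11)^2 + 23.8976/(1+0.11)^3 + 31.0454/(1+0.11)^4 + 565.1546/(1+0.11)^4 = 437.8963

£437.90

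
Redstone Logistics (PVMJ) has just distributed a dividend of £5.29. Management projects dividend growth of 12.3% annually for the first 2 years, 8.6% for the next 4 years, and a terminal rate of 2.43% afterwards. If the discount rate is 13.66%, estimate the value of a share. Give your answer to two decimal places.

Three-stage DDM. Project D₁…D_6; terminal Gordon value at t=6 with g = 0.0243; discount at r = 0.1366.
D_1 = 5.9407
D_2 = 6.6714
D_3 = 7.2451
D_4 = 7.8682
D_5 = 8.5449
D_6 = 9.2797
TV_6 = 9.5052/(0.1366−0.0243) = 84.6412
P₀ = Σ Dₜ/(1+r)ᵗ + TV_6/(1+r)^6 = 68.1073

£68.11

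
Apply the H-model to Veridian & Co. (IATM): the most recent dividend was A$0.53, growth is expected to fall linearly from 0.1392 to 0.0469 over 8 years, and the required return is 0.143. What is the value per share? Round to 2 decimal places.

A$7.81

H-model: P₀ = D₀[(1+g_L) + H(g_S−g_L)]/(r−g_L), with H = 8/2 = 4.
P₀ = 0.53 × [(1+0.0469) + 4×(0.1392−0.0469)] / (0.143−0.0469)
   = 0.53 × 1.4161 / 0.0961 = 7.8099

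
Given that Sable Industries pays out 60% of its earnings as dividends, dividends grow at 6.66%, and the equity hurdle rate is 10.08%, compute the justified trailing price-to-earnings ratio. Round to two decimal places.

Justified trailing P/E = b(1+g)/(r−g) = 0.60×(1+0.0666)/(0.1008−0.0666) = 18.7123

18.71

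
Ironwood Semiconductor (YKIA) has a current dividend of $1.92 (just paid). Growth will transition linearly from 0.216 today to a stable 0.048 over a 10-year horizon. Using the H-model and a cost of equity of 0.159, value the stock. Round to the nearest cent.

$32.66

H-model: P₀ = D₀[(1+g_L) + H(g_S−g_L)]/(r−g_L), with H = 10/2 = 5.
P₀ = 1.92 × [(1+0.048) + 5×(0.216−0.048)] / (0.159−0.048)
   = 1.92 × 1.8880 / 0.111 = 32.6573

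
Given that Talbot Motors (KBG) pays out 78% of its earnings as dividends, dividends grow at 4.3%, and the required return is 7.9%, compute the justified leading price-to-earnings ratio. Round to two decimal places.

21.67

Justified leading P/E = b/(r−g) = 0.78/(0.079−0.043) = 21.6667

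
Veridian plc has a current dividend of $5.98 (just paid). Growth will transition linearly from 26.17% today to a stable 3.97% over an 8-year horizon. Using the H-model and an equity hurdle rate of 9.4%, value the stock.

$212.30

H-model: P₀ = D₀[(1+g_L) + H(g_S−g_L)]/(r−g_L), with H = 8/2 = 4.
P₀ = 5.98 × [(1+0.0397) + 4×(0.2617−0.0397)] / (0.094−0.0397)
   = 5.98 × 1.9277 / 0.0543 = 212.2955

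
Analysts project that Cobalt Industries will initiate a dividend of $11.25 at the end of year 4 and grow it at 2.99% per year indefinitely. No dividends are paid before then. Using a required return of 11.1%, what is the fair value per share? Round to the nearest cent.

Deferred-dividend DDM. At t=3 the remaining stream is a growing perpetuity with first payment D_4 = 11.25.
V_3 = D_4/(r−g) = 11.25/(0.111−0.0299) = 138.7176
P₀ = V_3/(1+r)^3 = 138.7176/(1+0.111)^3 = 101.1555

$101.16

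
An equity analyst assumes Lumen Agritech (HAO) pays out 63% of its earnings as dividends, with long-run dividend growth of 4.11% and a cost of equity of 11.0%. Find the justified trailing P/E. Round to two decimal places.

Justified trailing P/E = b(1+g)/(r−g) = 0.63×(1+0.0411)/(0.11−0.0411) = 9.5195

9.52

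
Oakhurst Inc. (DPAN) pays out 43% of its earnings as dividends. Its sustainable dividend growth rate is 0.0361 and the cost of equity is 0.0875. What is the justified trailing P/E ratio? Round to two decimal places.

8.67

Justified trailing P/E = b(1+g)/(r−g) = 0.43×(1+0.0361)/(0.0875−0.0361) = 8.6678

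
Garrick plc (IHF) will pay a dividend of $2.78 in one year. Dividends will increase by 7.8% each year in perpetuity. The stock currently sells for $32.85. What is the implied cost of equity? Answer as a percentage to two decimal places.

16.26%

Rearranging the constant-growth DDM: r = D₁/P₀ + g.
r = 2.7800 / 32.85 + 0.078 = 0.08463 + 0.078 = 0.16263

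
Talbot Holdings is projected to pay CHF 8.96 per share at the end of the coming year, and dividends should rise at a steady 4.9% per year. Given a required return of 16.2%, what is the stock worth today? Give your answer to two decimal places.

Gordon growth model: P₀ = D₁/(r − g), with D₁ = 8.96 given directly.
P₀ = 8.9600 / (0.162 − 0.049) = 8.9600 / 0.113 = 79.2920

CHF 79.29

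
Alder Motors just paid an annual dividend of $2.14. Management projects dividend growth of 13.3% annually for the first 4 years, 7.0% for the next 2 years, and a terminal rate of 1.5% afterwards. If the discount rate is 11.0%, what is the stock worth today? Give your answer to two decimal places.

Three-stage DDM. Project D₁…D_6; terminal Gordon value at t=6 with g = 0.015; discount at r = 0.11.
D_1 = 2.4246
D_2 = 2.7471
D_3 = 3.1125
D_4 = 3.5264
D_5 = 3.7733
D_6 = 4.0374
TV_6 = 4.0980/(0.11−0.015) = 43.1364
P₀ = Σ Dₜ/(1+r)ᵗ + TV_6/(1+r)^6 = 36.4730

$36.47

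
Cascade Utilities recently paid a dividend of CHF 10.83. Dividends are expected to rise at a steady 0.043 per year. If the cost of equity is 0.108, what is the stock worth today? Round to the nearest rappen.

CHF 173.78

Gordon growth model: P₀ = D₁/(r − g). D₁ = 10.83 × (1 + 0.043) = 11.2957.
P₀ = 11.2957 / (0.108 − 0.043) = 11.2957 / 0.065 = 173.7798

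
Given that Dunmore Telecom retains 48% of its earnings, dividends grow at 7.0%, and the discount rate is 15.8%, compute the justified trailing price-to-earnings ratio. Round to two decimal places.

Payout ratio b = 1 − 0.48 = 0.52.
Justified trailing P/E = b(1+g)/(r−g) = 0.52×(1+0.07)/(0.158−0.07) = 6.3227

6.32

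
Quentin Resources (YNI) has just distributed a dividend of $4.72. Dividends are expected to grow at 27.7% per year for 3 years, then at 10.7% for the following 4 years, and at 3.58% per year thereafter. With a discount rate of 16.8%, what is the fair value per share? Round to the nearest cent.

Three-stage DDM. Project D₁…D_7; terminal Gordon value at t=7 with g = 0.0358; discount at r = 0.168.
D_1 = 6.0274
D_2 = 7.6970
D_3 = 9.8291
D_4 = 10.8808
D_5 = 12.0451
D_6 = 13.3339
D_7 = 14.7606
TV_7 = 15.2891/(0.168−0.0358) = 115.6511
P₀ = Σ Dₜ/(1+r)ᵗ + TV_7/(1+r)^7 = 77.5865

$77.59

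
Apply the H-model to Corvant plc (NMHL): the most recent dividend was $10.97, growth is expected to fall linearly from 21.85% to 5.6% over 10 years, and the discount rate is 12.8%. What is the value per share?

H-model: P₀ = D₀[(1+g_L) + H(g_S−g_L)]/(r−g_L), with H = 10/2 = 5.
P₀ = 10.97 × [(1+0.056) + 5×(0.2185−0.056)] / (0.128−0.056)
   = 10.97 × 1.8685 / 0.072 = 284.6867

$284.69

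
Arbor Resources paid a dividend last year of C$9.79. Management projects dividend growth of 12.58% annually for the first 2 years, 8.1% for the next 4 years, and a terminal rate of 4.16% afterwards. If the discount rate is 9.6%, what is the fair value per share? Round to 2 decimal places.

C$247.48

Three-stage DDM. Project D₁…D_6; terminal Gordon value at t=6 with g = 0.0416; discount at r = 0.096.
D_1 = 11.0216
D_2 = 12.4081
D_3 = 13.4132
D_4 = 14.4996
D_5 = 15.6741
D_6 = 16.9437
TV_6 = 17.6485/(0.096−0.0416) = 324.4218
P₀ = Σ Dₜ/(1+r)ᵗ + TV_6/(1+r)^6 = 247.4843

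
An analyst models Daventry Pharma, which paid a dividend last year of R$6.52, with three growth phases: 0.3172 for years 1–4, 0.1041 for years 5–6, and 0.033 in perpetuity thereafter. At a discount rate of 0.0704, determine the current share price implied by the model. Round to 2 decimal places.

R$515.69

Three-stage DDM. Project D₁…D_6; terminal Gordon value at t=6 with g = 0.033; discount at r = 0.0704.
D_1 = 8.5881
D_2 = 11.3123
D_3 = 14.9006
D_4 = 19.6270
D_5 = 21.6702
D_6 = 23.9261
TV_6 = 24.7156/(0.0704−0.033) = 660.8456
P₀ = Σ Dₜ/(1+r)ᵗ + TV_6/(1+r)^6 = 515.6891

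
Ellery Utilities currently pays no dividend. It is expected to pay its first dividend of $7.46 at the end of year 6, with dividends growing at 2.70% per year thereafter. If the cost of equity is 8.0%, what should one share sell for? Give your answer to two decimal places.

Deferred-dividend DDM. At t=5 the remaining stream is a growing perpetuity with first payment D_6 = 7.46.
V_5 = D_6/(r−g) = 7.46/(0.08−0.027) = 140.7547
P₀ = V_5/(1+r)^5 = 140.7547/(1+0.08)^5 = 95.7953

$95.80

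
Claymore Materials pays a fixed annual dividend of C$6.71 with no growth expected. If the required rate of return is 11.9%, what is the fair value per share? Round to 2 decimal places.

C$56.39

Zero-growth DDM (perpetuity): P₀ = D/r = 6.71 / 0.119 = 56.3866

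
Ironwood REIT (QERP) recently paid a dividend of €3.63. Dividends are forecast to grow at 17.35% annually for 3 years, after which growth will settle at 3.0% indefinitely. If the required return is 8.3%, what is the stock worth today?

€102.56

Two-stage DDM. Project D₁…D_3 at 0.1735, terminal growth 0.03, discount at r = 0.083.
D_1 = 4.2598
D_2 = 4.9989
D_3 = 5.8662
Terminal value at t=3: TV = D_4/(r−g) = 6.0422/(0.083−0.03) = 114.0033
P₀ = 4.2598/(1+0.083)^1 + 4.9989/(1+0.083)^2 + 5.8662/(1+0.083)^3 + 114.0033/(1+0.083)^3 = 102.5630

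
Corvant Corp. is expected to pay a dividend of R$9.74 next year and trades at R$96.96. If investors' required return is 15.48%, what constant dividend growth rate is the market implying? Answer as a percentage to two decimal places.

5.43%

From P₀ = D₁/(r − g), the implied growth is g = r − D₁/P₀.
g = 0.1548 − 9.74/96.96 = 0.1548 − 0.10045 = 0.05435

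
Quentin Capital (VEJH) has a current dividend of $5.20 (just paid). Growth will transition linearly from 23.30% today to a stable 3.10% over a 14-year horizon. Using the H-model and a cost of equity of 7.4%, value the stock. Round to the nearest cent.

$295.67

H-model: P₀ = D₀[(1+g_L) + H(g_S−g_L)]/(r−g_L), with H = 14/2 = 7.
P₀ = 5.20 × [(1+0.031) + 7×(0.233−0.031)] / (0.074−0.031)
   = 5.20 × 2.4450 / 0.043 = 295.6744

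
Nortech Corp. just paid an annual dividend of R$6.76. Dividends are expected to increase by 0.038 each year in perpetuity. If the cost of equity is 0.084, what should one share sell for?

R$152.54

Gordon growth model: P₀ = D₁/(r − g). D₁ = 6.76 × (1 + 0.038) = 7.0169.
P₀ = 7.0169 / (0.084 − 0.038) = 7.0169 / 0.046 = 152.5409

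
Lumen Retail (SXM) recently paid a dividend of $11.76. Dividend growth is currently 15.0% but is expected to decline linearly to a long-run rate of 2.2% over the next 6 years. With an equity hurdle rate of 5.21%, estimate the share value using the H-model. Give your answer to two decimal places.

$549.32

H-model: P₀ = D₀[(1+g_L) + H(g_S−g_L)]/(r−g_L), with H = 6/2 = 3.
P₀ = 11.76 × [(1+0.022) + 3×(0.15−0.022)] / (0.0521−0.022)
   = 11.76 × 1.4060 / 0.0301 = 549.3209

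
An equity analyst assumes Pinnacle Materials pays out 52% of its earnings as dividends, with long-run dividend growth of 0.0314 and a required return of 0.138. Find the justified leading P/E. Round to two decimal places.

4.88

Justified leading P/E = b/(r−g) = 0.52/(0.138−0.0314) = 4.8780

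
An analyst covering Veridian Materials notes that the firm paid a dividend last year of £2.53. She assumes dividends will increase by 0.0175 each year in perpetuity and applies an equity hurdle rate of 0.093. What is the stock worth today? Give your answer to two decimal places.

Gordon growth model: P₀ = D₁/(r − g). D₁ = 2.53 × (1 + 0.0175) = 2.5743.
P₀ = 2.5743 / (0.093 − 0.0175) = 2.5743 / 0.0755 = 34.0964

£34.10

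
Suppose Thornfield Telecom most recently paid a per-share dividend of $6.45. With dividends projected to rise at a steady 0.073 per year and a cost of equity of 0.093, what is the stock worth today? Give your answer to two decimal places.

Gordon growth model: P₀ = D₁/(r − g). D₁ = 6.45 × (1 + 0.073) = 6.9208.
P₀ = 6.9208 / (0.093 − 0.073) = 6.9208 / 0.02 = 346.0425

$346.04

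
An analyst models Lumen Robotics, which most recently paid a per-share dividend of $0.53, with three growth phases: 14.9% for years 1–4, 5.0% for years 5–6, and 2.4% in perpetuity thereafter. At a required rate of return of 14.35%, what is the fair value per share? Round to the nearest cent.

$7.00

Three-stage DDM. Project D₁…D_6; terminal Gordon value at t=6 with g = 0.024; discount at r = 0.1435.
D_1 = 0.6090
D_2 = 0.6997
D_3 = 0.8040
D_4 = 0.9238
D_5 = 0.9699
D_6 = 1.0184
TV_6 = 1.0429/(0.1435−0.024) = 8.7270
P₀ = Σ Dₜ/(1+r)ᵗ + TV_6/(1+r)^6 = 7.0007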